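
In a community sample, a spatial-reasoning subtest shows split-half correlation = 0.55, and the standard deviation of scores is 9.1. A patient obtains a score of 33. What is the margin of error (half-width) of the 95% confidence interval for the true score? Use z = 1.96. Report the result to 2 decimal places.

Spearman-Brown: r = 2(0.55) / (1 + 0.55) = 1.10000 / 1.55000 ≃ 0.70968
The standard error of measurement is 9.10000×√(1 − 0.70968) ≃ 9.10000×0.53882 ≃ 4.90322.
Half-width = 1.96×4.90322 ≃ 9.61032

9.61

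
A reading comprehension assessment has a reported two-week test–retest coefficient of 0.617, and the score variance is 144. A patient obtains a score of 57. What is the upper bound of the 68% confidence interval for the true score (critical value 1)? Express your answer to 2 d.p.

SD = √144 = 12.00000
SEM = 12.00000×√(1 − 0.61700) ≈ 7.42644
Half-width = 1×7.42644 ≈ 7.42644
Upper bound: 57 + 7.42644 = 64.42644

64.43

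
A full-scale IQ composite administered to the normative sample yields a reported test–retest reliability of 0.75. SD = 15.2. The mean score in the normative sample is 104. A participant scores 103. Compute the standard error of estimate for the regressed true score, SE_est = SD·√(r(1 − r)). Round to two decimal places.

SE_est = SD * √(r(1 − r)) = 15.200 * √0.188 ≈ 15.200 * 0.433 ≈ 6.582

6.58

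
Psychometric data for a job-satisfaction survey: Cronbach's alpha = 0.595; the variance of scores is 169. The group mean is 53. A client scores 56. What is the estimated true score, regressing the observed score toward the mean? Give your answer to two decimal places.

T̂ = r·X + (1 − r)·M = 0.5950×56 + 0.4050×53 = 33.3200 + 21.4650 ≈ 54.7850

54.79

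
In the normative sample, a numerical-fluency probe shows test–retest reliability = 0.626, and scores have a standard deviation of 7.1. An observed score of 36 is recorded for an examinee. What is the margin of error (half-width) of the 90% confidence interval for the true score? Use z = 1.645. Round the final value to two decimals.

The standard error of measurement is 7.10000·√(1 − 0.62600) ≈ 7.10000·0.61156 ≈ 4.34204.
Half-width = 1.645·4.34204 ≈ 7.14266

7.14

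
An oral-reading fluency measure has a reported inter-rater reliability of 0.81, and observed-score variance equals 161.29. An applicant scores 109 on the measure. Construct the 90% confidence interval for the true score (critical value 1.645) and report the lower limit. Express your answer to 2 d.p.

SD = √161.29 = 12.7000
SEM = 12.7000·√(1 − 0.8100) ≈ 5.5358
Margin = 1.645 · 5.5358 ≈ 9.1064
Lower limit = 109 − 9.1064 ≈ 99.8936

99.89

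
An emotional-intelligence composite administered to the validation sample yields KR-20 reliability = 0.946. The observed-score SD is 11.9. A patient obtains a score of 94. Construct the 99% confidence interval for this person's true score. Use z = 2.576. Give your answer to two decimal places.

SEM = 11.900 · √(1 − 0.946) = 11.900 · √0.054 ≈ 11.900 · 0.232 ≈ 2.765
Half-width = 2.576·2.765 ≈ 7.123
99% CI: 94 ± 7.123 = [86.877, 101.123]

[86.88, 101.12]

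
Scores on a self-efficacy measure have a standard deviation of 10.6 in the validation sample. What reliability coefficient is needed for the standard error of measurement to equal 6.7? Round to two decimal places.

r = 1 − (6.700/10.6)² ≈ 1 − 0.400 ≈ 0.600

0.60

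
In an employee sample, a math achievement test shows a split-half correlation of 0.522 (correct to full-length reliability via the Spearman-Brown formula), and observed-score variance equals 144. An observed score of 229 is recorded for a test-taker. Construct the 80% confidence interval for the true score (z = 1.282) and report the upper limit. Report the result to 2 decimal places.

237.62

SD = √144 ≃ 12.000
Spearman-Brown: r = 2(0.522) / (1 + 0.522) = 1.044 / 1.522 ≃ 0.686
SEM = 12.000 * √(1 − 0.686) = 12.000 * √0.314 ≃ 12.000 * 0.560 ≃ 6.725
Half-width = 1.282*6.725 ≃ 8.621
Upper limit = 229 + 8.621 ≃ 237.621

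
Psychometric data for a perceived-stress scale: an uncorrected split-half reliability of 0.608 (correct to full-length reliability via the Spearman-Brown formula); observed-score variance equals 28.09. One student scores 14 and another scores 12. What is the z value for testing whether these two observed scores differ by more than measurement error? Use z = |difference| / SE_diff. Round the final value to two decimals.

0.54

SD = √28.09 ≃ 5.30000
r_full = 2·0.608 / (1 + 0.608) ≃ 0.75622
SEM = 5.30000 * √(1 − 0.75622) = 5.30000 * √0.24378 ≃ 5.30000 * 0.49374 ≃ 2.61683
Standard error of the difference = 2.61683·√2 ≃ 3.70076
z = 2 / 3.70076 ≃ 0.54043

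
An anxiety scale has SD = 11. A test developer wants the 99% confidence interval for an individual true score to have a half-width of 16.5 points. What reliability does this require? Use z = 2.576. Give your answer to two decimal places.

0.66

Required SEM = 16.5 / 2.576 ≈ 6.405
r = 1 − (SEM / SD)² = 1 − (6.405 / 11)² ≈ 1 − 0.339 ≈ 0.661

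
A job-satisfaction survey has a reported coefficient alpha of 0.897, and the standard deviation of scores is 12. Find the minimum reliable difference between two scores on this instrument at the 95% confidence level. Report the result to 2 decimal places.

10.68

The standard error of measurement is 12.00000×√(1 − 0.89700) ≈ 12.00000×0.32094 ≈ 3.85123.
Standard error of the difference = 3.85123·√2 ≈ 5.44647
Smallest detectable difference = 1.96×5.44647 ≈ 10.67507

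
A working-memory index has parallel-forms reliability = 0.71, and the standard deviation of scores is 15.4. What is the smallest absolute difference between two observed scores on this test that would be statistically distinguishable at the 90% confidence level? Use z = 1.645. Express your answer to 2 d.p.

SEM = 15.4000×√(1 − 0.7100) ≈ 8.2932
Standard error of the difference = 8.2932·√2 ≈ 11.7283
Smallest detectable difference = 1.645×11.7283 ≈ 19.2930

19.29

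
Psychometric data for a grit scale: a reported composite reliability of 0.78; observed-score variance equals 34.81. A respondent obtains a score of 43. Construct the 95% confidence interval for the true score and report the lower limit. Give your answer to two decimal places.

SD = √34.81 = 5.90000
The standard error of measurement is 5.90000*√(1 − 0.78000) ≈ 5.90000*0.46904 ≈ 2.76735.
1.96 * SEM ≈ 5.42400
Lower limit = 43 − 5.42400 ≈ 37.57600

37.58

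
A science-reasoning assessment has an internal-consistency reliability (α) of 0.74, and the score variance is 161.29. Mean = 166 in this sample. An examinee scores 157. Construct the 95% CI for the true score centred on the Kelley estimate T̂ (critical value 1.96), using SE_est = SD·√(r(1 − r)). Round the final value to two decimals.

σ = 161.29^(1/2) = 12.7000
T̂ = r·X + (1 − r)·M = 0.7400×157 + 0.2600×166 = 116.1800 + 43.1600 ≈ 159.3400
SE_est = SD × √(r(1 − r)) = 12.7000 × √0.1924 ≈ 12.7000 × 0.4386 ≈ 5.5707
95% CI: 159.3400 ± 10.9185 ≈ (148.4215, 170.2585)

[148.42, 170.26]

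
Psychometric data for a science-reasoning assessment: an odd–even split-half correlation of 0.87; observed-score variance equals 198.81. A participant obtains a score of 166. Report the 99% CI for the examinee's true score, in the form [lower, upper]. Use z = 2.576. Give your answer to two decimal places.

σ = 198.81^(1/2) = 14.1000
Full-length reliability (Spearman-Brown) = 2(0.87)/(1+0.87) ≈ 0.9305
The standard error of measurement is 14.1000×√(1 − 0.9305) ≈ 14.1000×0.2637 ≈ 3.7177.
Half-width = 2.576×3.7177 ≈ 9.5767
99% CI: 166 ± 9.5767 = [156.4233, 175.5767]

[156.42, 175.58]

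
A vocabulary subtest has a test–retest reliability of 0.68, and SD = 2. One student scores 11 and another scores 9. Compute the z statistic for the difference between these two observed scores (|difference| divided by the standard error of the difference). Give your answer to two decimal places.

1.25

The standard error of measurement is 2.0000·√(1 − 0.6800) ≃ 2.0000·0.5657 ≃ 1.1314.
Standard error of the difference = 1.1314·√2 ≃ 1.6000
z = 2 / 1.6000 ≃ 1.2500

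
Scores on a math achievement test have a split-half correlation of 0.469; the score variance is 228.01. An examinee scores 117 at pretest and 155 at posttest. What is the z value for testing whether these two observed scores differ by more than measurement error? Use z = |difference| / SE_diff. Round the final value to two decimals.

SD = √228.01 ≃ 15.1000
Spearman-Brown: r = 2(0.469) / (1 + 0.469) = 0.9380 / 1.4690 ≃ 0.6385
SEM = 15.1000*√(1 − 0.6385) ≃ 9.0785
SE_diff = SEM * √2 ≃ 9.0785 * 1.4142 ≃ 12.8389
z = 38 / 12.8389 ≃ 2.9598

2.96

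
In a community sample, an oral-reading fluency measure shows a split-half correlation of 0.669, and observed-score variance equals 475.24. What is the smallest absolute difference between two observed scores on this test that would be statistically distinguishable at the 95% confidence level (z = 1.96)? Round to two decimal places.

26.91

σ = 475.24^(1/2) = 21.8000
Full-length reliability (Spearman-Brown) = 2(0.669)/(1+0.669) ≈ 0.8017
SEM = 21.8000*√(1 − 0.8017) ≈ 9.7083
Standard error of the difference = 9.7083·√2 ≈ 13.7296
Smallest detectable difference = 1.96*13.7296 ≈ 26.9100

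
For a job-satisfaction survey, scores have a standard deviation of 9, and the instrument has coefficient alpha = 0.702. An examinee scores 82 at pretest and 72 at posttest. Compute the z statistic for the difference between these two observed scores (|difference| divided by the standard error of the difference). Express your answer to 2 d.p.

1.44

SEM = 9.0000×√(1 − 0.7020) ≈ 4.9130
SE_diff = √2 × SEM ≈ 6.9481
z = 10 / 6.9481 ≈ 1.4392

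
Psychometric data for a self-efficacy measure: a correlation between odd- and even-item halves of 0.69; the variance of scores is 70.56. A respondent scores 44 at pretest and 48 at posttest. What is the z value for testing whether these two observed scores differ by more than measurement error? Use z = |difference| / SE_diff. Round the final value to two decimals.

0.79

SD = √70.56 = 8.40000
r_full = 2·0.69 / (1 + 0.69) ≃ 0.81657
SEM = 8.40000 * √(1 − 0.81657) = 8.40000 * √0.18343 ≃ 8.40000 * 0.42829 ≃ 3.59763
Standard error of the difference = 3.59763·√2 ≃ 5.08782
z = |44 − 48| / 5.08782 = 4 / 5.08782 ≃ 0.78619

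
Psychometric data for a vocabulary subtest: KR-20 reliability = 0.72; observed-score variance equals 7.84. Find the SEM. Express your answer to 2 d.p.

1.48

σ = 7.84^(1/2) = 2.8000
SEM = 2.8000×√(1 − 0.7200) ≈ 1.4816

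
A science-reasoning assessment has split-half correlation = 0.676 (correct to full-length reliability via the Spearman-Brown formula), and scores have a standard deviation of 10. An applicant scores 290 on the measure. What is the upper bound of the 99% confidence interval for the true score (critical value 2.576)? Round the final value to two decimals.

301.33

r_full = 2·0.676 / (1 + 0.676) ≈ 0.80668
The standard error of measurement is 10.00000*√(1 − 0.80668) ≈ 10.00000*0.43968 ≈ 4.39679.
2.576 * SEM ≈ 11.32613
Upper bound: 290 + 11.32613 = 301.32613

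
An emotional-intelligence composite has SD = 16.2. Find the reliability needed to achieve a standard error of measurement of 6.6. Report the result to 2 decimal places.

Required reliability = 1 − (SEM/SD)² = 1 − 0.16598 ≃ 0.83402

0.83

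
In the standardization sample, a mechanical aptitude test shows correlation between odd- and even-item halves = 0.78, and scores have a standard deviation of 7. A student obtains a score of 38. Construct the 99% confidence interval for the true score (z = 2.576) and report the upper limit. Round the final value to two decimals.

44.34

r_full = 2·0.78 / (1 + 0.78) ≃ 0.87640
SEM = 7.00000·√(1 − 0.87640) ≃ 2.46093
2.576 · SEM ≃ 6.33936
Upper limit = 38 + 6.33936 ≃ 44.33936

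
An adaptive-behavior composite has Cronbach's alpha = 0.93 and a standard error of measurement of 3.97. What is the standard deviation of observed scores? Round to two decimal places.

15.01

SD = 3.97 / √(1 − 0.93) ≈ 15.0052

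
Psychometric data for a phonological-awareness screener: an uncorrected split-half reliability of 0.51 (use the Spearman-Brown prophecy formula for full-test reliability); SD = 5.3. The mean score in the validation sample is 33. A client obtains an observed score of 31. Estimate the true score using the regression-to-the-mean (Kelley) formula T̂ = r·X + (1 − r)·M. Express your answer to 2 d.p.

31.65

r_full = 2·0.51 / (1 + 0.51) ≈ 0.675
T̂ = r·X + (1 − r)·M = 0.675·31 + 0.325·33 ≈ 20.940 + 10.709 ≈ 31.649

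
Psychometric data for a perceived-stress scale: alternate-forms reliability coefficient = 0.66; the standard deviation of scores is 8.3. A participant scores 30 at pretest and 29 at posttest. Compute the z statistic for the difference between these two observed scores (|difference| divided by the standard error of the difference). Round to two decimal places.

0.15

SEM = 8.300 * √(1 − 0.660) = 8.300 * √0.340 ≈ 8.300 * 0.583 ≈ 4.840
SE_diff = √2 * SEM ≈ 6.844
z = |30 − 29| / 6.844 = 1 / 6.844 ≈ 0.146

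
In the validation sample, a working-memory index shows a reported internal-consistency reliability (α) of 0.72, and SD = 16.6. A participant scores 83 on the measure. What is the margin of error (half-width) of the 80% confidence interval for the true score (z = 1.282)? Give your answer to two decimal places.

SEM = 16.600 · √(1 − 0.720) = 16.600 · √0.280 ≈ 16.600 · 0.529 ≈ 8.784
Half-width = 1.282·8.784 ≈ 11.261

11.26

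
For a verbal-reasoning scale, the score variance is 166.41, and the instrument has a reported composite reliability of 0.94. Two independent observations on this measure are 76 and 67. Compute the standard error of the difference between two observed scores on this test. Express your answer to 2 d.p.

4.47

σ = 166.41^(1/2) = 12.900
The standard error of measurement is 12.900*√(1 − 0.940) ≈ 12.900*0.245 ≈ 3.160.
Standard error of the difference = 3.160·√2 ≈ 4.469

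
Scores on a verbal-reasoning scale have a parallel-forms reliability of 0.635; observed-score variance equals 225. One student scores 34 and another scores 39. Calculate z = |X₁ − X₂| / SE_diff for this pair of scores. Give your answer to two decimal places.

σ = 225^(1/2) = 15.00000
SEM = 15.00000 × √(1 − 0.63500) = 15.00000 × √0.36500 ≈ 15.00000 × 0.60415 ≈ 9.06228
SE_diff = SEM × √2 ≈ 9.06228 × 1.41421 ≈ 12.81601
z = 5 / 12.81601 ≈ 0.39014

0.39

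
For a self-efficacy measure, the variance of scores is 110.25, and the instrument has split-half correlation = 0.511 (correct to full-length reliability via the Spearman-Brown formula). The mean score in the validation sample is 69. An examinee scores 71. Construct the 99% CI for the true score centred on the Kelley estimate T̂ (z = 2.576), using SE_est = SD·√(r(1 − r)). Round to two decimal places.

SD = √110.25 ≈ 10.50000
r_full = 2·0.511 / (1 + 0.511) ≈ 0.67637
Estimated true score = 0.67637*71 + (1 − 0.67637)*69 ≈ 70.35275
SE_est = SD * √(r(1 − r)) = 10.50000 * √0.21889 ≈ 10.50000 * 0.46786 ≈ 4.91252
CI = 70.35275 ± 2.576 * 4.91252 → [57.69808, 83.00741]

[57.70, 83.01]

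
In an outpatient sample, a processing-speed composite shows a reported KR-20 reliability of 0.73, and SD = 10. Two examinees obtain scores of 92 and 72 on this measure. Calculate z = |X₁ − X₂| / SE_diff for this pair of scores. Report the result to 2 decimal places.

2.72

SEM = 10.0000×√(1 − 0.7300) ≈ 5.1962
Standard error of the difference = 5.1962·√2 ≈ 7.3485
z = |92 − 72| / 7.3485 = 20 / 7.3485 ≈ 2.7217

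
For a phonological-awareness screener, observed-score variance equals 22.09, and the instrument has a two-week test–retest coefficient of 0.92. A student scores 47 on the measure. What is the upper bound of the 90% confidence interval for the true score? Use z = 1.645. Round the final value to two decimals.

SD = √22.09 ≈ 4.70000
SEM = 4.70000*√(1 − 0.92000) ≈ 1.32936
Half-width = 1.645*1.32936 ≈ 2.18680
Upper limit = 47 + 2.18680 ≈ 49.18680

49.19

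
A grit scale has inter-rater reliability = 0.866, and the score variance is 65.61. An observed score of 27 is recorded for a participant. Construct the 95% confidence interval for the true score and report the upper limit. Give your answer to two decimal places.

32.81

σ = 65.61^(1/2) = 8.1000
SEM = 8.1000 * √(1 − 0.8660) = 8.1000 * √0.1340 ≃ 8.1000 * 0.3661 ≃ 2.9651
Half-width = 1.96*2.9651 ≃ 5.8116
Upper bound: 27 + 5.8116 = 32.8116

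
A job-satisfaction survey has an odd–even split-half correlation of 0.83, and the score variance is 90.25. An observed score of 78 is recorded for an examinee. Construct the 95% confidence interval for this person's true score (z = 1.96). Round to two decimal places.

σ = 90.25^(1/2) = 9.50000
r_full = 2·0.83 / (1 + 0.83) ≈ 0.90710
The standard error of measurement is 9.50000*√(1 − 0.90710) ≈ 9.50000*0.30479 ≈ 2.89549.
Margin = 1.96 * 2.89549 ≈ 5.67517
CI = 78 ± 5.67517 → [72.32483, 83.67517]

[72.32, 83.68]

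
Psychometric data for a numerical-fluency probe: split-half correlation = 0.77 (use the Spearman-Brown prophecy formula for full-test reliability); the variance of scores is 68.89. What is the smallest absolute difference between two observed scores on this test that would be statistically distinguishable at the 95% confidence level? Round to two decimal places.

SD = √68.89 = 8.3000
Full-length reliability (Spearman-Brown) = 2(0.77)/(1+0.77) ≈ 0.8701
The standard error of measurement is 8.3000·√(1 − 0.8701) ≈ 8.3000·0.3605 ≈ 2.9920.
SE_diff = √2 · SEM ≈ 4.2313
Minimum reliable difference = 1.96 · SE_diff ≈ 1.96 · 4.2313 ≈ 8.2933

8.29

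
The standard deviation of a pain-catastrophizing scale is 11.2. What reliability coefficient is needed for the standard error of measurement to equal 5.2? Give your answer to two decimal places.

0.78

r = 1 − (SEM / SD)² = 1 − (5.200 / 11.2)² ≈ 1 − 0.216 ≈ 0.784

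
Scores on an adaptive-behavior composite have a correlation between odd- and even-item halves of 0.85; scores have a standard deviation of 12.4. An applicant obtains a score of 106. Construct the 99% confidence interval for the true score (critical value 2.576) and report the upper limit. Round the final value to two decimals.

115.10

r_full = 2·0.85 / (1 + 0.85) ≃ 0.919
SEM = 12.400 * √(1 − 0.919) = 12.400 * √0.081 ≃ 12.400 * 0.285 ≃ 3.531
Margin = 2.576 * 3.531 ≃ 9.096
Upper bound: 106 + 9.096 = 115.096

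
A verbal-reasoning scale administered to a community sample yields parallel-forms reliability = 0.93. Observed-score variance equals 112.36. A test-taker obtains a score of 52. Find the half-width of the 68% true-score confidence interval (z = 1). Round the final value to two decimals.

σ = 112.36^(1/2) = 10.6000
SEM = 10.6000 · √(1 − 0.9300) = 10.6000 · √0.0700 ≈ 10.6000 · 0.2646 ≈ 2.8045
1 · SEM ≈ 2.8045

2.80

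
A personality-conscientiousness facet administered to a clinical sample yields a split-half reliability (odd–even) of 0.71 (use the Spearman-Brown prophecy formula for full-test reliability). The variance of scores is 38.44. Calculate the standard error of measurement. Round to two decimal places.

2.55

SD = √38.44 ≃ 6.2000
Spearman-Brown: r = 2(0.71) / (1 + 0.71) = 1.4200 / 1.7100 ≃ 0.8304
SEM = 6.2000 × √(1 − 0.8304) = 6.2000 × √0.1696 ≃ 6.2000 × 0.4118 ≃ 2.5532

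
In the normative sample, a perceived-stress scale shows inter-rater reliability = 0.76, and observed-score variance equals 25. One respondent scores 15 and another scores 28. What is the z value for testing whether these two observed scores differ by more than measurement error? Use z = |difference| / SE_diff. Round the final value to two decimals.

3.75

SD = √25 ≈ 5.00000
SEM = 5.00000×√(1 − 0.76000) ≈ 2.44949
Standard error of the difference = 2.44949·√2 ≈ 3.46410
z = |15 − 28| / 3.46410 = 13 / 3.46410 ≈ 3.75278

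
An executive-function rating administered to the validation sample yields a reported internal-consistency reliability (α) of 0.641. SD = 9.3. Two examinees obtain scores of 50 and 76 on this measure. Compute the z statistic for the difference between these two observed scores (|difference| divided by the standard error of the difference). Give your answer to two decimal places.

3.30

SEM = 9.300·√(1 − 0.641) ≈ 5.572
Standard error of the difference = 5.572·√2 ≈ 7.880
z = |50 − 76| / 7.880 = 26 / 7.880 ≈ 3.299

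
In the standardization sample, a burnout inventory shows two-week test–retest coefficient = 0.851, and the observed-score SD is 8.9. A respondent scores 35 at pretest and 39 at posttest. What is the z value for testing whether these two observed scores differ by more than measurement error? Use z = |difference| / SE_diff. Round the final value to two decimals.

0.82

SEM = 8.900×√(1 − 0.851) ≈ 3.435
Standard error of the difference = 3.435·√2 ≈ 4.858
z = |35 − 39| / 4.858 = 4 / 4.858 ≈ 0.823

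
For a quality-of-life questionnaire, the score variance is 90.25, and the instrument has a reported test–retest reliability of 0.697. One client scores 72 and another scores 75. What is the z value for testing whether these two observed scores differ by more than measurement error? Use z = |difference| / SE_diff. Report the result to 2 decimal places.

0.41

σ = 90.25^(1/2) = 9.500
SEM = 9.500×√(1 − 0.697) ≈ 5.229
SE_diff = SEM × √2 ≈ 5.229 × 1.414 ≈ 7.395
z = 3 / 7.395 ≈ 0.406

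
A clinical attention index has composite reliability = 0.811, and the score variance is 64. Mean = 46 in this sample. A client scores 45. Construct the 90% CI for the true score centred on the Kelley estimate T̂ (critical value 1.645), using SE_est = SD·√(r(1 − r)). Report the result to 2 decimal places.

σ = 64^(1/2) = 8.000
Estimated true score = 0.811*45 + (1 − 0.811)*46 ≈ 45.189
SE_est = 8.000*√(0.811*0.189) ≈ 3.132
CI = 45.189 ± 1.645 * 3.132 → [40.037, 50.341]

[40.04, 50.34]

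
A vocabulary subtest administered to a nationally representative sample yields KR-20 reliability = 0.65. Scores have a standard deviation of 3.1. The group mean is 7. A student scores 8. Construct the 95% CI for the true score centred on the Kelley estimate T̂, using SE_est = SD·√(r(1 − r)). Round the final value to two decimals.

T̂ = r·X + (1 − r)·M = 0.6500·8 + 0.3500·7 = 5.2000 + 2.4500 ≈ 7.6500
SE_est = SD · √(r(1 − r)) = 3.1000 · √0.2275 ≈ 3.1000 · 0.4770 ≈ 1.4786
95% CI: 7.6500 ± 2.8981 ≈ (4.7519, 10.5481)

[4.75, 10.55]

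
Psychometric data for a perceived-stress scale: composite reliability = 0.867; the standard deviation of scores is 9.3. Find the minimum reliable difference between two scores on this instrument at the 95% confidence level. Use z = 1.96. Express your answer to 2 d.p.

SEM = 9.300×√(1 − 0.867) ≈ 3.392
Standard error of the difference = 3.392·√2 ≈ 4.796
Smallest detectable difference = 1.96×4.796 ≈ 9.401

9.40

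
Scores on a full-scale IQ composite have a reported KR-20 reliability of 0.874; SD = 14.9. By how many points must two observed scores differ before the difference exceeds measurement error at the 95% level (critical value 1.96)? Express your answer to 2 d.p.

14.66

SEM = 14.90000*√(1 − 0.87400) ≈ 5.28898
Standard error of the difference = 5.28898·√2 ≈ 7.47974
Smallest detectable difference = 1.96*7.47974 ≈ 14.66029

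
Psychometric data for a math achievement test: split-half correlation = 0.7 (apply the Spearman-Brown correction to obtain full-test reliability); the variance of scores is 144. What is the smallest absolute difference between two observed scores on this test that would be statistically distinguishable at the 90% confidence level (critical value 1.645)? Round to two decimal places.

SD = √144 = 12.0000
Spearman-Brown: r = 2(0.7) / (1 + 0.7) = 1.4000 / 1.7000 ≈ 0.8235
SEM = 12.0000·√(1 − 0.8235) ≈ 5.0410
SE_diff = √2 · SEM ≈ 7.1291
Smallest detectable difference = 1.645·7.1291 ≈ 11.7273

11.73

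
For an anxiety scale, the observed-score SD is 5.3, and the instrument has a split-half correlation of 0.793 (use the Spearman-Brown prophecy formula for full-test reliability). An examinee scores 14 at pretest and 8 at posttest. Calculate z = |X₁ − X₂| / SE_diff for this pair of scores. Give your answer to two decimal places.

Full-length reliability (Spearman-Brown) = 2(0.793)/(1+0.793) ≈ 0.88455
SEM = 5.30000*√(1 − 0.88455) ≈ 1.80082
Standard error of the difference = 1.80082·√2 ≈ 2.54675
z = 6 / 2.54675 ≈ 2.35595

2.36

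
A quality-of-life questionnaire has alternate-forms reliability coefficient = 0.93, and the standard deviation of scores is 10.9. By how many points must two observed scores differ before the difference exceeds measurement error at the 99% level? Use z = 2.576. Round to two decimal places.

10.51

SEM = 10.9000 * √(1 − 0.9300) = 10.9000 * √0.0700 ≈ 10.9000 * 0.2646 ≈ 2.8839
SE_diff = √2 * SEM ≈ 4.0784
Minimum reliable difference = 2.576 * SE_diff ≈ 2.576 * 4.0784 ≈ 10.5060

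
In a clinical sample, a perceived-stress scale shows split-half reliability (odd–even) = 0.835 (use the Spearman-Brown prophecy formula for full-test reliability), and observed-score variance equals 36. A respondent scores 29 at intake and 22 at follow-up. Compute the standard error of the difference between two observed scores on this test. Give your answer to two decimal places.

2.54

SD = √36 ≃ 6.00000
Spearman-Brown: r = 2(0.835) / (1 + 0.835) = 1.67000 / 1.83500 ≃ 0.91008
The standard error of measurement is 6.00000·√(1 − 0.91008) ≃ 6.00000·0.29986 ≃ 1.79918.
SE_diff = SEM · √2 ≃ 1.79918 · 1.41421 ≃ 2.54443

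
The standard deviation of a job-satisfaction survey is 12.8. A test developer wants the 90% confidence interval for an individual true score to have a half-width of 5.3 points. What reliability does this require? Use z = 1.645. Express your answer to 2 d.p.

0.94

Required SEM = 5.3 / 1.645 ≃ 3.222
r = 1 − (3.222/12.8)² ≃ 1 − 0.063 ≃ 0.937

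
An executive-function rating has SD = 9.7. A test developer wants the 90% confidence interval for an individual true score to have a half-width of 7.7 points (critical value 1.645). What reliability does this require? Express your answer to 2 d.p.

Required SEM = 7.7 / 1.645 ≈ 4.681
Required reliability = 1 − (SEM/SD)² = 1 − 0.233 ≈ 0.767

0.77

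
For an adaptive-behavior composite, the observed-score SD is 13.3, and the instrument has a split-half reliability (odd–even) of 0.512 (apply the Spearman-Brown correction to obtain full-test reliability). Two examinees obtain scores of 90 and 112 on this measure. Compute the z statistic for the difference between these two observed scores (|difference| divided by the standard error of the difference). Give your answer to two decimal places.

Full-length reliability (Spearman-Brown) = 2(0.512)/(1+0.512) ≈ 0.677
SEM = 13.300 · √(1 − 0.677) = 13.300 · √0.323 ≈ 13.300 · 0.568 ≈ 7.556
Standard error of the difference = 7.556·√2 ≈ 10.686
z = |90 − 112| / 10.686 = 22 / 10.686 ≈ 2.059

2.06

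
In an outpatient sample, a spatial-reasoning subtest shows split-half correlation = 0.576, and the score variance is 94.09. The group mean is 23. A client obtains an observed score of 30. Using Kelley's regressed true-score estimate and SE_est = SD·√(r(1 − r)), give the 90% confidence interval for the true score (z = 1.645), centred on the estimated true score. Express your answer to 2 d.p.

SD = √94.09 = 9.700
Spearman-Brown: r = 2(0.576) / (1 + 0.576) = 1.152 / 1.576 ≈ 0.731
T̂ = r·X + (1 − r)·M = 0.731*30 + 0.269*23 ≈ 21.929 + 6.188 ≈ 28.117
SE_est = SD * √(r(1 − r)) = 9.700 * √0.197 ≈ 9.700 * 0.443 ≈ 4.302
90% CI: 28.117 ± 7.076 ≈ (21.041, 35.193)

[21.04, 35.19]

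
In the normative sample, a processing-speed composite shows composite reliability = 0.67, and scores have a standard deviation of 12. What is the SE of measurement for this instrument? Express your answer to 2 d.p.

6.89

SEM = 12.00000·√(1 − 0.67000) ≃ 6.89348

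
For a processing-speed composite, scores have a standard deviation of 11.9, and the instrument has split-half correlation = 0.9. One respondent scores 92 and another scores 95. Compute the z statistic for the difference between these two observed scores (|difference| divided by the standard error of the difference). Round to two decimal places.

r_full = 2·0.9 / (1 + 0.9) ≈ 0.9474
The standard error of measurement is 11.9000·√(1 − 0.9474) ≈ 11.9000·0.2294 ≈ 2.7300.
SE_diff = SEM · √2 ≈ 2.7300 · 1.4142 ≈ 3.8609
z = 3 / 3.8609 ≈ 0.7770

0.78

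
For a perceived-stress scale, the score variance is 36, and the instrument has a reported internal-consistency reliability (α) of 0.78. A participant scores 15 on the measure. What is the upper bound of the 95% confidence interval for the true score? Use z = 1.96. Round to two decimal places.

SD = √36 ≃ 6.0000
SEM = 6.0000 * √(1 − 0.7800) = 6.0000 * √0.2200 ≃ 6.0000 * 0.4690 ≃ 2.8142
Margin = 1.96 * 2.8142 ≃ 5.5159
Upper bound: 15 + 5.5159 = 20.5159

20.52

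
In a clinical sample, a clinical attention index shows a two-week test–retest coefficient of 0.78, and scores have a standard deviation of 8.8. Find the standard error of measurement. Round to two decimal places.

4.13

SEM = 8.80000 * √(1 − 0.78000) = 8.80000 * √0.22000 ≃ 8.80000 * 0.46904 ≃ 4.12757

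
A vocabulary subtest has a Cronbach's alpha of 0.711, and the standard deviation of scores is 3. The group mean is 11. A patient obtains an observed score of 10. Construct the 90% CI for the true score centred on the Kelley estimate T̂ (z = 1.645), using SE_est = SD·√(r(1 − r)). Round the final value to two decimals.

[8.05, 12.53]

Estimated true score = 0.7110·10 + (1 − 0.7110)·11 ≃ 10.2890
SE_est = 3.0000·√[r(1 − r)] ≃ 1.3599
90% CI: 10.2890 ± 2.2370 ≃ (8.0520, 12.5260)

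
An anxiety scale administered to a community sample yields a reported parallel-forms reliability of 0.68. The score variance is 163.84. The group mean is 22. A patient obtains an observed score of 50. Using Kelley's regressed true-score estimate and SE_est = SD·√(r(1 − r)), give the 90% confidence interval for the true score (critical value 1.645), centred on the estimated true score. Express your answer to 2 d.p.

[31.22, 50.86]

SD = √163.84 ≈ 12.8000
T̂ = 0.6800(50) + 0.3200(22) ≈ 41.0400
SE_est = 12.8000·√[r(1 − r)] ≈ 5.9709
90% CI: 41.0400 ± 9.8221 ≈ (31.2179, 50.8621)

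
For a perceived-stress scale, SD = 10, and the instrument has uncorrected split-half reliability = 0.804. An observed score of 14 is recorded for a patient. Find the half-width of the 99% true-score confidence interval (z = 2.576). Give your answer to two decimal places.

Full-length reliability (Spearman-Brown) = 2(0.804)/(1+0.804) ≃ 0.8914
SEM = 10.0000·√(1 − 0.8914) ≃ 3.2962
2.576 · SEM ≃ 8.4909

8.49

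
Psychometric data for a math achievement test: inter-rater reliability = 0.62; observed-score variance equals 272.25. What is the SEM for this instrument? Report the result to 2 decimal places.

SD = √272.25 ≈ 16.500
SEM = 16.500×√(1 − 0.620) ≈ 10.171

10.17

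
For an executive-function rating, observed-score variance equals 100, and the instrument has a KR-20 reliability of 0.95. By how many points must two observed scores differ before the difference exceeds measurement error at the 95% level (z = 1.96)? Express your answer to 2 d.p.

σ = 100^(1/2) = 10.000
The standard error of measurement is 10.000*√(1 − 0.950) ≈ 10.000*0.224 ≈ 2.236.
SE_diff = √2 * SEM ≈ 3.162
Minimum reliable difference = 1.96 * SE_diff ≈ 1.96 * 3.162 ≈ 6.198

6.20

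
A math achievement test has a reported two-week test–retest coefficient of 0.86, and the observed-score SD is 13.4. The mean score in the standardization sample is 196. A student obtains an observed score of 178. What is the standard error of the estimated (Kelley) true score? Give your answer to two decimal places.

SE_est = SD × √(r(1 − r)) = 13.4000 × √0.1204 ≈ 13.4000 × 0.3470 ≈ 4.6496

4.65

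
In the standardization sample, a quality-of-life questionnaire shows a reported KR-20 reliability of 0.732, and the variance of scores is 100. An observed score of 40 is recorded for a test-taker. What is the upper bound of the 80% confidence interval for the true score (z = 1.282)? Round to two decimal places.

SD = √100 ≃ 10.000
SEM = 10.000·√(1 − 0.732) ≃ 5.177
Margin = 1.282 · 5.177 ≃ 6.637
Upper bound: 40 + 6.637 = 46.637

46.64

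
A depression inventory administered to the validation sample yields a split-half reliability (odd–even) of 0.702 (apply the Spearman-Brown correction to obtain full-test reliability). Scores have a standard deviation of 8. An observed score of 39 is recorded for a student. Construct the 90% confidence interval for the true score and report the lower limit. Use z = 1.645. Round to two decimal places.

Full-length reliability (Spearman-Brown) = 2(0.702)/(1+0.702) ≈ 0.825
SEM = 8.000 * √(1 − 0.825) = 8.000 * √0.175 ≈ 8.000 * 0.418 ≈ 3.347
1.645 * SEM ≈ 5.507
Lower limit = 39 − 5.507 ≈ 33.493

33.49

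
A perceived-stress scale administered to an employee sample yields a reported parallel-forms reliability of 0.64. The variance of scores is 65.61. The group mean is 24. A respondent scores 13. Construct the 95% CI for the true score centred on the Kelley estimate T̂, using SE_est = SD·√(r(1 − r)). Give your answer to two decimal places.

SD = √65.61 ≈ 8.10000
T̂ = 0.64000(13) + 0.36000(24) ≈ 16.96000
SE_est = SD · √(r(1 − r)) = 8.10000 · √0.23040 ≈ 8.10000 · 0.48000 ≈ 3.88800
95% CI: 16.96000 ± 7.62048 ≈ (9.33952, 24.58048)

[9.34, 24.58]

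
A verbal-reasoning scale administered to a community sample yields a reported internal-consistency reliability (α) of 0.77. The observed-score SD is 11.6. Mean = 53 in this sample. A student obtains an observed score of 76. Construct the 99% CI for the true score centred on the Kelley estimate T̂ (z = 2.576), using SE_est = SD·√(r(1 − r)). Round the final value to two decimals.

[58.13, 83.29]

T̂ = r·X + (1 − r)·M = 0.7700×76 + 0.2300×53 = 58.5200 + 12.1900 ≃ 70.7100
SE_est = SD × √(r(1 − r)) = 11.6000 × √0.1771 ≃ 11.6000 × 0.4208 ≃ 4.8817
CI = 70.7100 ± 2.576 × 4.8817 → [58.1349, 83.2851]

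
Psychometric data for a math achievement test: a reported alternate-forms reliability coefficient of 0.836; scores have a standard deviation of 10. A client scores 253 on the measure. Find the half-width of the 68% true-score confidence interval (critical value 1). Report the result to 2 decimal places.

4.05

SEM = 10.000·√(1 − 0.836) ≈ 4.050
Half-width = 1·4.050 ≈ 4.050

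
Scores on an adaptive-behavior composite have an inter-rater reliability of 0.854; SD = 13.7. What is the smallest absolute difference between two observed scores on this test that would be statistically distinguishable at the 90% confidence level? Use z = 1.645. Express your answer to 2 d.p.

SEM = 13.7000·√(1 − 0.8540) ≈ 5.2348
SE_diff = SEM · √2 ≈ 5.2348 · 1.4142 ≈ 7.4031
Minimum reliable difference = 1.645 · SE_diff ≈ 1.645 · 7.4031 ≈ 12.1781

12.18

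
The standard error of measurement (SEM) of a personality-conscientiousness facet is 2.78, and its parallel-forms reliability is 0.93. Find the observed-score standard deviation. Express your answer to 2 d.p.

10.51

SD = SEM / √(1 − r) = 2.78 / √0.07000 ≈ 2.78 / 0.26458 ≈ 10.50741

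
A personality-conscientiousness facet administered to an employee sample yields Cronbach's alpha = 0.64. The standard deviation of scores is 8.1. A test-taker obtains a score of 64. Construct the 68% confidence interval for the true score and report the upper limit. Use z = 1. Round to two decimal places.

The standard error of measurement is 8.1000·√(1 − 0.6400) ≃ 8.1000·0.6000 ≃ 4.8600.
1 · SEM ≃ 4.8600
Upper limit = 64 + 4.8600 ≃ 68.8600

68.86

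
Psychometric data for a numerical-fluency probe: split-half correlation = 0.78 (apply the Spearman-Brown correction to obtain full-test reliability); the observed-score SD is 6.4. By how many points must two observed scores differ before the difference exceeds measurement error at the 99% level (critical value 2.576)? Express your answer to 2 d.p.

8.20

Full-length reliability (Spearman-Brown) = 2(0.78)/(1+0.78) ≈ 0.876
SEM = 6.400 * √(1 − 0.876) = 6.400 * √0.124 ≈ 6.400 * 0.352 ≈ 2.250
Standard error of the difference = 2.250·√2 ≈ 3.182
Smallest detectable difference = 2.576*3.182 ≈ 8.197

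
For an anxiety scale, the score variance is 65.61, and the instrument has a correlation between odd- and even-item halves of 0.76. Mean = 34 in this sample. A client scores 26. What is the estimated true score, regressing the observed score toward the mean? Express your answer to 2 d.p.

27.09

Full-length reliability (Spearman-Brown) = 2(0.76)/(1+0.76) ≈ 0.864
T̂ = r·X + (1 − r)·M = 0.864×26 + 0.136×34 ≈ 22.455 + 4.636 ≈ 27.091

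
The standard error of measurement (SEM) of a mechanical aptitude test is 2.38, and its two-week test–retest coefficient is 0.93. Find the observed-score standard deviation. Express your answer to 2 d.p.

SD = SEM / √(1 − r) = 2.38 / √0.070 ≈ 2.38 / 0.265 ≈ 8.996

9.00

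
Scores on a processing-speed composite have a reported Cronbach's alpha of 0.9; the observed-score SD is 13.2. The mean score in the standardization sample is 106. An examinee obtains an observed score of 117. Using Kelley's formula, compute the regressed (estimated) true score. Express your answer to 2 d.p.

T̂ = r·X + (1 − r)·M = 0.9000·117 + 0.1000·106 = 105.3000 + 10.6000 ≃ 115.9000

115.90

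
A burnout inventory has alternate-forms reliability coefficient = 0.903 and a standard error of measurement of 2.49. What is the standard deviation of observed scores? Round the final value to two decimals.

7.99

σ = SEM·(1 − r)^(−1/2) ≃ 2.49*3.2108 ≃ 7.9949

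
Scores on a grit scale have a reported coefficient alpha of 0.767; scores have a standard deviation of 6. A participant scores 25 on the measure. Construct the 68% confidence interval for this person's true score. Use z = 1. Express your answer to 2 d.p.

SEM = 6.000×√(1 − 0.767) ≈ 2.896
Half-width = 1×2.896 ≈ 2.896
68% CI: 25 ± 2.896 = [22.104, 27.896]

[22.10, 27.90]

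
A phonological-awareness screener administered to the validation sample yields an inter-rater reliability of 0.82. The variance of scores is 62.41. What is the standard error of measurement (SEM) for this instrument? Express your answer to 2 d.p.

3.35

SD = √62.41 ≈ 7.900
The standard error of measurement is 7.900×√(1 − 0.820) ≈ 7.900×0.424 ≈ 3.352.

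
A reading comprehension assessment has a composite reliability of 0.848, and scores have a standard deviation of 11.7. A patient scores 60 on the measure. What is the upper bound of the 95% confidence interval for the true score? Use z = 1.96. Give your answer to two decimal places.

68.94

The standard error of measurement is 11.700·√(1 − 0.848) ≈ 11.700·0.390 ≈ 4.561.
Half-width = 1.96·4.561 ≈ 8.941
Upper bound: 60 + 8.941 = 68.941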